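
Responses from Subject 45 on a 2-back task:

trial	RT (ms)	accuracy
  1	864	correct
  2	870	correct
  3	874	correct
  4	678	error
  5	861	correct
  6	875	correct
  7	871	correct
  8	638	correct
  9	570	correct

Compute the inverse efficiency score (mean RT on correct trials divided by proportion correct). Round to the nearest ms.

903 ms

Correct trials (n=8): 864, 870, 874, 861, 875, 871, 638, 570
Mean correct RT = 6423/8 = 802.8750 ms
Proportion correct = 8/9
IES = 802.8750 / (8/9) = 903.234 ms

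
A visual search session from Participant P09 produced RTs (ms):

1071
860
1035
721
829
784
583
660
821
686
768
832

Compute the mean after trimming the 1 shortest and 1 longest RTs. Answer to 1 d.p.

Sorted: 583, 660, 686, 721, 768, 784, 821, 829, 832, 860, 1035, 1071
Drop lowest 1 (583) and highest 1 (1071)
Remaining (n=10): Σ = 7996, mean = 7996/10 = 799.600

799.6 ms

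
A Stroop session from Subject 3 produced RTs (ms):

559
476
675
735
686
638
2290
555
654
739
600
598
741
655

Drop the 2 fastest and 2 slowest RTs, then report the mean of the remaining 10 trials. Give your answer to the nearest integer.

654 ms

Sorted: 476, 555, 559, 598, 600, 638, 654, 655, 675, 686, 735, 739, 741, 2290
Drop lowest 2 (476, 555) and highest 2 (741, 2290)
Remaining (n=10): Σ = 6539, mean = 6539/10 = 653.900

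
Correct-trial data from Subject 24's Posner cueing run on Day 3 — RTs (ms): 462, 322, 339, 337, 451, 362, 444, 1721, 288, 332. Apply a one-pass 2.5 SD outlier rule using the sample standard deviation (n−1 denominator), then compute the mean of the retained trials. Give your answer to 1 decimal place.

n = 10, ΣRT = 5058, M = 505.800
Σ(x−M)² = 1673871.60; s = √(1673871.60/9) = 431.261
Cutoffs: 505.800 ± 2.5·431.261 → [-572.4, 1584.0]
Outside: 1721 → excluded.
Retained (n=9): Σ = 3337, mean = 3337/9 = 370.778

370.8 ms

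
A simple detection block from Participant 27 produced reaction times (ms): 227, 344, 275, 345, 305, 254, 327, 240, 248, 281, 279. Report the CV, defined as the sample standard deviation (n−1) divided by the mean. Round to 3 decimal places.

0.146

n = 11, Σ = 3125, M = 284.0909
Σ(x−M)² = 17106.909; s = √(17106.909/10) = 41.3605
CV = 41.3605 / 284.0909 = 0.14559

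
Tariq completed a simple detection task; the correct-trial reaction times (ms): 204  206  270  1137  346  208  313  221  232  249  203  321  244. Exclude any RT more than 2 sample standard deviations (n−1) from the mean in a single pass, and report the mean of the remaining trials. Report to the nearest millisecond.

251 ms

n = 13, ΣRT = 4154, M = 319.538
Σ(x−M)² = 751759.23; s = √(751759.23/12) = 250.293
Cutoffs: 319.538 ± 2·250.293 → [-181.0, 820.1]
Outside: 1137 → excluded.
Retained (n=12): Σ = 3017, mean = 3017/12 = 251.417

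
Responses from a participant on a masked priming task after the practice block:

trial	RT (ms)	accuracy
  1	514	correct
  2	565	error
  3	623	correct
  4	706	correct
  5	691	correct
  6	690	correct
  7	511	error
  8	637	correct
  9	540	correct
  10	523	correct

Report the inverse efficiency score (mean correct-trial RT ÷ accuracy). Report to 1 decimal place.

769.4 ms

Correct trials (n=8): 514, 623, 706, 691, 690, 637, 540, 523
Mean correct RT = 4924/8 = 615.5000 ms
Proportion correct = 8/10
IES = 615.5000 / (8/10) = 769.375 ms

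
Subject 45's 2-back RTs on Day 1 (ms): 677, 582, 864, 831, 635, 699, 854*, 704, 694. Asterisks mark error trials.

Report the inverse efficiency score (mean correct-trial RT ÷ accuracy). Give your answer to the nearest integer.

800 ms

Correct trials (n=8): 677, 582, 864, 831, 635, 699, 704, 694
Mean correct RT = 5686/8 = 710.7500 ms
Proportion correct = 8/9
IES = 710.7500 / (8/9) = 799.594 ms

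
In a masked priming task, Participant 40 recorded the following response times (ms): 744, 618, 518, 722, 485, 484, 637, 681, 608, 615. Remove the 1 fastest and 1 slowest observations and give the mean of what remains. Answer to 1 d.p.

610.5 ms

Sorted: 484, 485, 518, 608, 615, 618, 637, 681, 722, 744
Drop lowest 1 (484) and highest 1 (744)
Remaining (n=8): Σ = 4884, mean = 4884/8 = 610.500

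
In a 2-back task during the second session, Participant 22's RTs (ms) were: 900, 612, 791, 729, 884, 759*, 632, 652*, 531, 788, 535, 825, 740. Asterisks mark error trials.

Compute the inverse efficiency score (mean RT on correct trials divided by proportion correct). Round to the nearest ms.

856 ms

Correct trials (n=11): 900, 612, 791, 729, 884, 632, 531, 788, 535, 825, 740
Mean correct RT = 7967/11 = 724.2727 ms
Proportion correct = 11/13
IES = 724.2727 / (11/13) = 855.959 ms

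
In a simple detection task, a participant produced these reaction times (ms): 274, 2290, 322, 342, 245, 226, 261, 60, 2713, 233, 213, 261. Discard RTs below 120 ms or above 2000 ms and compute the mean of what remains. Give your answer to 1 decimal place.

Excluded: 60, 2290, 2713
Retained (n=9): Σ = 2377
Mean = 2377/9 = 264.1111

264.1 ms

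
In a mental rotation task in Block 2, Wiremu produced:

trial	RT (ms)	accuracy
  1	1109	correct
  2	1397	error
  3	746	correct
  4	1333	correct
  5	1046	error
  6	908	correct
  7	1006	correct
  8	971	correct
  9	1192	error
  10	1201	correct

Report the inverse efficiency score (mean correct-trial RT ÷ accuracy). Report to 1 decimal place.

1484.5 ms

Correct trials (n=7): 1109, 746, 1333, 908, 1006, 971, 1201
Mean correct RT = 7274/7 = 1039.1429 ms
Proportion correct = 7/10
IES = 1039.1429 / (7/10) = 1484.490 ms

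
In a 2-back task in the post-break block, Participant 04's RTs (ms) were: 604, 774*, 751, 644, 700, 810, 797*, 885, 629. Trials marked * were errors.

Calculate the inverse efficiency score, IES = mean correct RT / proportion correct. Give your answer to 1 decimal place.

Correct trials (n=7): 604, 751, 644, 700, 810, 885, 629
Mean correct RT = 5023/7 = 717.5714 ms
Proportion correct = 7/9
IES = 717.5714 / (7/9) = 922.592 ms

922.6 ms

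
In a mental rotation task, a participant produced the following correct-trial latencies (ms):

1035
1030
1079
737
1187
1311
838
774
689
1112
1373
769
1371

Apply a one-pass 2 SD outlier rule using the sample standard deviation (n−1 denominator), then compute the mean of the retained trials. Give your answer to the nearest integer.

1023 ms

n = 13, ΣRT = 13305, M = 1023.462
Σ(x−M)² = 718785.23; s = √(718785.23/12) = 244.742
Cutoffs: 1023.462 ± 2·244.742 → [534.0, 1512.9]
No RTs fall outside the cutoffs; all 13 retained. Mean = 13305/13 = 1023.462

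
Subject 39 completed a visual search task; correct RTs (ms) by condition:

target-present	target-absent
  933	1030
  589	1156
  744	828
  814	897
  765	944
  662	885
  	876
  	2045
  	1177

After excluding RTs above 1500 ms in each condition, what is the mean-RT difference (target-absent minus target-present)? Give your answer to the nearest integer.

target-absent: exclude 2045
M(target-present) = 4507/6 = 751.167
M(target-absent) = 7793/8 = 974.125
Difference = 974.125 − 751.167 = 222.958 ms

223 ms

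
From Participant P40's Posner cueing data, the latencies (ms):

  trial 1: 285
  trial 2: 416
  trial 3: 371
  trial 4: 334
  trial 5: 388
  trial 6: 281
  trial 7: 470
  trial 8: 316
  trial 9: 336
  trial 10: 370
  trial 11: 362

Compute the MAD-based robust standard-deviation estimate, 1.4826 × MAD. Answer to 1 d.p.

Sorted: 281, 285, 316, 334, 336, 362, 370, 371, 388, 416, 470 → median = 362
|x − 362| sorted: 0, 8, 9, 26, 26, 28, 46, 54, 77, 81, 108 → MAD = 28
Robust SD ≈ 1.4826 × 28 = 41.513

41.5 ms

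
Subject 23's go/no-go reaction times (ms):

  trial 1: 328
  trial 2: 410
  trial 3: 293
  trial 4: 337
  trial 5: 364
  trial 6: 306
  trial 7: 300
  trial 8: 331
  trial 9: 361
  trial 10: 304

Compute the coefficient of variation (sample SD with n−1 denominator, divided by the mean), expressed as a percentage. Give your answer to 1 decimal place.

10.9%

n = 10, Σ = 3334, M = 333.4000
Σ(x−M)² = 11976.400; s = √(11976.400/9) = 36.4789
CV = 36.4789 / 333.4000 = 0.10941 = 10.941%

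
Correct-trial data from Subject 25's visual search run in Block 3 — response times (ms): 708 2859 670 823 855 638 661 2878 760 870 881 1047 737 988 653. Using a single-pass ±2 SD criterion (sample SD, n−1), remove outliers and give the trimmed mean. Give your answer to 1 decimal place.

791.6 ms

n = 15, ΣRT = 16028, M = 1068.533
Σ(x−M)² = 7685387.73; s = √(7685387.73/14) = 740.916
Cutoffs: 1068.533 ± 2·740.916 → [-413.3, 2550.4]
Outside: 2859, 2878 → excluded.
Retained (n=13): Σ = 10291, mean = 10291/13 = 791.615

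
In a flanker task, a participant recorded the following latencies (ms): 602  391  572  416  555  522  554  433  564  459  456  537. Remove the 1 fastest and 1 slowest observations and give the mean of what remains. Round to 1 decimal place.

506.8 ms

Sorted: 391, 416, 433, 456, 459, 522, 537, 554, 555, 564, 572, 602
Drop lowest 1 (391) and highest 1 (602)
Remaining (n=10): Σ = 5068, mean = 5068/10 = 506.800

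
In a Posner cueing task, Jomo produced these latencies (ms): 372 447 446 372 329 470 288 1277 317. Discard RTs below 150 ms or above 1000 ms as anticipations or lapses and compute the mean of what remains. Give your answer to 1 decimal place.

380.1 ms

Excluded: 1277
Retained (n=8): Σ = 3041
Mean = 3041/8 = 380.1250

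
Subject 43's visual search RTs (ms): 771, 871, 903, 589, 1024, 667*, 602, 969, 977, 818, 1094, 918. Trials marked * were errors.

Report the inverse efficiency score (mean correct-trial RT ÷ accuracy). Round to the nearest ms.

946 ms

Correct trials (n=11): 771, 871, 903, 589, 1024, 602, 969, 977, 818, 1094, 918
Mean correct RT = 9536/11 = 866.9091 ms
Proportion correct = 11/12
IES = 866.9091 / (11/12) = 945.719 ms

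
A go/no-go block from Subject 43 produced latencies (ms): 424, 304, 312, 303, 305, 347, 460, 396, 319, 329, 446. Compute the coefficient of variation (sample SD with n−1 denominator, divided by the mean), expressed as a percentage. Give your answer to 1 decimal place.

17.0%

n = 11, Σ = 3945, M = 358.6364
Σ(x−M)² = 37292.545; s = √(37292.545/10) = 61.0676
CV = 61.0676 / 358.6364 = 0.17028 = 17.028%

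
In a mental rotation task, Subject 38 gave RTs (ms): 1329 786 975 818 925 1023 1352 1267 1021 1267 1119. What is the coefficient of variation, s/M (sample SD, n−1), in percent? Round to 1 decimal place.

18.6%

n = 11, Σ = 11882, M = 1080.1818
Σ(x−M)² = 404303.636; s = √(404303.636/10) = 201.0730
CV = 201.0730 / 1080.1818 = 0.18615 = 18.615%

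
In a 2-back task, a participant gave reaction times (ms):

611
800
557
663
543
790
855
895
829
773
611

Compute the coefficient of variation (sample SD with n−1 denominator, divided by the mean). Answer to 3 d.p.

0.175

n = 11, Σ = 7927, M = 720.6364
Σ(x−M)² = 159744.545; s = √(159744.545/10) = 126.3901
CV = 126.3901 / 720.6364 = 0.17539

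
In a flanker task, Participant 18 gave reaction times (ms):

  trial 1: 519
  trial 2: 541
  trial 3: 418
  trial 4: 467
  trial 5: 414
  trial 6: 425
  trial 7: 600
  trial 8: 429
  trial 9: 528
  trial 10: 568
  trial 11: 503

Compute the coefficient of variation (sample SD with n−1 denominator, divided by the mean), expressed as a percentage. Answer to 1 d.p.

n = 11, Σ = 5412, M = 492.0000
Σ(x−M)² = 42630.000; s = √(42630.000/10) = 65.2917
CV = 65.2917 / 492.0000 = 0.13271 = 13.271%

13.3%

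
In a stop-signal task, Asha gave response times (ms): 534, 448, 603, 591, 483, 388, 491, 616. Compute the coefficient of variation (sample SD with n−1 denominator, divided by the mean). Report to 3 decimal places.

n = 8, Σ = 4154, M = 519.2500
Σ(x−M)² = 46155.500; s = √(46155.500/7) = 81.2012
CV = 81.2012 / 519.2500 = 0.15638

0.156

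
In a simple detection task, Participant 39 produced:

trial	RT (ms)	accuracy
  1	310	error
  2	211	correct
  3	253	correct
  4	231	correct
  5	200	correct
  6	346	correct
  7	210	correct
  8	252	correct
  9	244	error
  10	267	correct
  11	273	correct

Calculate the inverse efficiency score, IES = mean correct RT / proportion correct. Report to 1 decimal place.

Correct trials (n=9): 211, 253, 231, 200, 346, 210, 252, 267, 273
Mean correct RT = 2243/9 = 249.2222 ms
Proportion correct = 9/11
IES = 249.2222 / (9/11) = 304.605 ms

304.6 ms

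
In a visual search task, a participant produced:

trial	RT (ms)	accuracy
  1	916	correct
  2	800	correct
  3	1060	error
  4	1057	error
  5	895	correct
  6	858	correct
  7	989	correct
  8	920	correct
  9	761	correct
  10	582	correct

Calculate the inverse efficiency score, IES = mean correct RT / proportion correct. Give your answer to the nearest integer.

Correct trials (n=8): 916, 800, 895, 858, 989, 920, 761, 582
Mean correct RT = 6721/8 = 840.1250 ms
Proportion correct = 8/10
IES = 840.1250 / (8/10) = 1050.156 ms

1050 ms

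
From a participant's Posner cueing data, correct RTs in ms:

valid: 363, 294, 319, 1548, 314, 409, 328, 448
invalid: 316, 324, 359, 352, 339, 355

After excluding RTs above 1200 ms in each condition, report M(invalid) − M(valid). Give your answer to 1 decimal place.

-12.7 ms

valid: exclude 1548
M(valid) = 2475/7 = 353.571
M(invalid) = 2045/6 = 340.833
Difference = 340.833 − 353.571 = -12.738 ms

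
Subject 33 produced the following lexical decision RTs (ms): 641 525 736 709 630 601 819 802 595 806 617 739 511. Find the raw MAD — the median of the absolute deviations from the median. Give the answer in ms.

Sorted: 511, 525, 595, 601, 617, 630, 641, 709, 736, 739, 802, 806, 819 → median = 641
|x − 641|: 0, 116, 95, 68, 11, 40, 178, 161, 46, 165, 24, 98, 130
Sorted deviations: 0, 11, 24, 40, 46, 68, 95, 98, 116, 130, 161, 165, 178 → MAD = 95

95 ms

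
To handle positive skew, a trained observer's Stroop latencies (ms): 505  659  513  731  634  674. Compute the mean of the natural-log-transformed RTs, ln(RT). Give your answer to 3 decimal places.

ln(RT): 6.2246, 6.4907, 6.2403, 6.5944, 6.4520, 6.5132
Σ ln(RT) = 38.5153
Mean = 38.5153/6 = 6.41921

6.419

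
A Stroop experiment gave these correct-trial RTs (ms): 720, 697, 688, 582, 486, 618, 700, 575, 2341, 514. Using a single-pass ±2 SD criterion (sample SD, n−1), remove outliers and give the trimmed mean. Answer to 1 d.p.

620.0 ms

n = 10, ΣRT = 7921, M = 792.100
Σ(x−M)² = 2725274.90; s = √(2725274.90/9) = 550.280
Cutoffs: 792.100 ± 2·550.280 → [-308.5, 1892.7]
Outside: 2341 → excluded.
Retained (n=9): Σ = 5580, mean = 5580/9 = 620.000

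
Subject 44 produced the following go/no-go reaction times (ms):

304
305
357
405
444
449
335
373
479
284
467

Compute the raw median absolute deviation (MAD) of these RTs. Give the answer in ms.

Sorted: 284, 304, 305, 335, 357, 373, 405, 444, 449, 467, 479 → median = 373
|x − 373|: 69, 68, 16, 32, 71, 76, 38, 0, 106, 89, 94
Sorted deviations: 0, 16, 32, 38, 68, 69, 71, 76, 89, 94, 106 → MAD = 69

69 ms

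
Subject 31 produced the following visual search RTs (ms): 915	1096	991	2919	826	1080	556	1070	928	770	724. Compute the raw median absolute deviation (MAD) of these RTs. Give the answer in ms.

152 ms

Sorted: 556, 724, 770, 826, 915, 928, 991, 1070, 1080, 1096, 2919 → median = 928
|x − 928|: 13, 168, 63, 1991, 102, 152, 372, 142, 0, 158, 204
Sorted deviations: 0, 13, 63, 102, 142, 152, 158, 168, 204, 372, 1991 → MAD = 152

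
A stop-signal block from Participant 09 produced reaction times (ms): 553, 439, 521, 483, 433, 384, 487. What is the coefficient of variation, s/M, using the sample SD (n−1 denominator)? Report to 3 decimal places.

0.121

n = 7, Σ = 3300, M = 471.4286
Σ(x−M)² = 19659.714; s = √(19659.714/6) = 57.2418
CV = 57.2418 / 471.4286 = 0.12142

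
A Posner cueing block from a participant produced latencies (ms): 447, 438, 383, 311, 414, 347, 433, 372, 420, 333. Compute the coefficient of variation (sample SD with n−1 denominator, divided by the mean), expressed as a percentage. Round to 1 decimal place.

n = 10, Σ = 3898, M = 389.8000
Σ(x−M)² = 20589.600; s = √(20589.600/9) = 47.8303
CV = 47.8303 / 389.8000 = 0.12270 = 12.270%

12.3%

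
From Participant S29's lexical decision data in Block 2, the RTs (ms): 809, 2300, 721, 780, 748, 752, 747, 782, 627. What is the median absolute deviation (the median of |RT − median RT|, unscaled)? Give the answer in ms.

Sorted: 627, 721, 747, 748, 752, 780, 782, 809, 2300 → median = 752
|x − 752|: 57, 1548, 31, 28, 4, 0, 5, 30, 125
Sorted deviations: 0, 4, 5, 28, 30, 31, 57, 125, 1548 → MAD = 30

30 ms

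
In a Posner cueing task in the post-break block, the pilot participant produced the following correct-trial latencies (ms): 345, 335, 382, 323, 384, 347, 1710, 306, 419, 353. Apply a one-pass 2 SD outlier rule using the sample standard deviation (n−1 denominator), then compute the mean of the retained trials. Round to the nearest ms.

n = 10, ΣRT = 4904, M = 490.400
Σ(x−M)² = 1662352.40; s = √(1662352.40/9) = 429.774
Cutoffs: 490.400 ± 2·429.774 → [-369.1, 1349.9]
Outside: 1710 → excluded.
Retained (n=9): Σ = 3194, mean = 3194/9 = 354.889

355 ms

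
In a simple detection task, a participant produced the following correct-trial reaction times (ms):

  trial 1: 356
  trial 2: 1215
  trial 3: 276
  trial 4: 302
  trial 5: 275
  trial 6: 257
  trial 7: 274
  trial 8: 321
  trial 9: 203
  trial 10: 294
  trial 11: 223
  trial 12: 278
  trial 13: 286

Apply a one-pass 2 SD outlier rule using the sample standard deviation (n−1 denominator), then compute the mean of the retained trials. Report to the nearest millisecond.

279 ms

n = 13, ΣRT = 4560, M = 350.769
Σ(x−M)² = 827078.31; s = √(827078.31/12) = 262.532
Cutoffs: 350.769 ± 2·262.532 → [-174.3, 875.8]
Outside: 1215 → excluded.
Retained (n=12): Σ = 3345, mean = 3345/12 = 278.750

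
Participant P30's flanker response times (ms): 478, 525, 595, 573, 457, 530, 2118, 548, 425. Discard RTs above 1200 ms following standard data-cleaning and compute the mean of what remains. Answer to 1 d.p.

Excluded: 2118
Retained (n=8): Σ = 4131
Mean = 4131/8 = 516.3750

516.4 ms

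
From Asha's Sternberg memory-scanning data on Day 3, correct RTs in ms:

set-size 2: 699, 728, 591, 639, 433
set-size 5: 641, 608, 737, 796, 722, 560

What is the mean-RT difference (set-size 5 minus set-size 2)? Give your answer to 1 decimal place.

M(set-size 2) = 3090/5 = 618.000
M(set-size 5) = 4064/6 = 677.333
Difference = 677.333 − 618.000 = 59.333 ms

59.3 ms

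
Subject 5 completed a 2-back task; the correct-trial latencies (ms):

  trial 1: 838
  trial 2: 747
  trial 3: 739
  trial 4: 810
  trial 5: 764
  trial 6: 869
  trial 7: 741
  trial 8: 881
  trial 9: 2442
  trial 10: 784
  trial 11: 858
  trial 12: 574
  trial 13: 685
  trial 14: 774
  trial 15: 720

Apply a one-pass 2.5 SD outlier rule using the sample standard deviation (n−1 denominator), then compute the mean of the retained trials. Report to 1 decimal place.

770.3 ms

n = 15, ΣRT = 13226, M = 881.733
Σ(x−M)² = 2695128.93; s = √(2695128.93/14) = 438.759
Cutoffs: 881.733 ± 2.5·438.759 → [-215.2, 1978.6]
Outside: 2442 → excluded.
Retained (n=14): Σ = 10784, mean = 10784/14 = 770.286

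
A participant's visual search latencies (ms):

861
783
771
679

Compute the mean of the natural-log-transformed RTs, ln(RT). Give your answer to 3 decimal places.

6.647

ln(RT): 6.7581, 6.6631, 6.6477, 6.5206
Σ ln(RT) = 26.5895
Mean = 26.5895/4 = 6.64738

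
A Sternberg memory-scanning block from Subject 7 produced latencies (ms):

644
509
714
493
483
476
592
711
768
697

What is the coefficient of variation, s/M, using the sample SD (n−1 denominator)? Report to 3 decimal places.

n = 10, Σ = 6087, M = 608.7000
Σ(x−M)² = 112988.100; s = √(112988.100/9) = 112.0457
CV = 112.0457 / 608.7000 = 0.18407

0.184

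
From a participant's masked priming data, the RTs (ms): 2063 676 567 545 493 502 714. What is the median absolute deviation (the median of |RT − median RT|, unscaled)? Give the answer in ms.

Sorted: 493, 502, 545, 567, 676, 714, 2063 → median = 567
|x − 567|: 1496, 109, 0, 22, 74, 65, 147
Sorted deviations: 0, 22, 65, 74, 109, 147, 1496 → MAD = 74

74 ms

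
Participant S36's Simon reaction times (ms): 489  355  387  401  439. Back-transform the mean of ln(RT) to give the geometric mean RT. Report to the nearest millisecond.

ln(RT): 6.1924, 5.8721, 5.9584, 5.9940, 6.0845
Mean ln(RT) = 30.1014/5 = 6.02027
Geometric mean = exp(6.02027) = 411.69 ms

412 ms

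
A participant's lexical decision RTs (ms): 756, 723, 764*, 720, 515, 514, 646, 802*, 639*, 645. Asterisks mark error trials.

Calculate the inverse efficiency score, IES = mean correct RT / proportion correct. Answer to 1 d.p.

Correct trials (n=7): 756, 723, 720, 515, 514, 646, 645
Mean correct RT = 4519/7 = 645.5714 ms
Proportion correct = 7/10
IES = 645.5714 / (7/10) = 922.245 ms

922.2 ms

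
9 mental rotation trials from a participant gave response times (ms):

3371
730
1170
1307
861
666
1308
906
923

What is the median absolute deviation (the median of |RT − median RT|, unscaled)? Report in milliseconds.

Sorted: 666, 730, 861, 906, 923, 1170, 1307, 1308, 3371 → median = 923
|x − 923|: 2448, 193, 247, 384, 62, 257, 385, 17, 0
Sorted deviations: 0, 17, 62, 193, 247, 257, 384, 385, 2448 → MAD = 247

247 ms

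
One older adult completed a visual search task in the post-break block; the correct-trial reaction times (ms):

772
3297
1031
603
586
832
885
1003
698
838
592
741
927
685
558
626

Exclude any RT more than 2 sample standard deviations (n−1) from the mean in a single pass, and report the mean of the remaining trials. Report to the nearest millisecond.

758 ms

n = 16, ΣRT = 14674, M = 917.125
Σ(x−M)² = 6380511.75; s = √(6380511.75/15) = 652.202
Cutoffs: 917.125 ± 2·652.202 → [-387.3, 2221.5]
Outside: 3297 → excluded.
Retained (n=15): Σ = 11377, mean = 11377/15 = 758.467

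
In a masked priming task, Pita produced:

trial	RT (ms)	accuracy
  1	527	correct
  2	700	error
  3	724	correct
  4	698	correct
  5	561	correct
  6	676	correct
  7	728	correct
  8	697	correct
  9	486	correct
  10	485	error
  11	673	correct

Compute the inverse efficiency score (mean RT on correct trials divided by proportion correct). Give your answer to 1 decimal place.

783.6 ms

Correct trials (n=9): 527, 724, 698, 561, 676, 728, 697, 486, 673
Mean correct RT = 5770/9 = 641.1111 ms
Proportion correct = 9/11
IES = 641.1111 / (9/11) = 783.580 ms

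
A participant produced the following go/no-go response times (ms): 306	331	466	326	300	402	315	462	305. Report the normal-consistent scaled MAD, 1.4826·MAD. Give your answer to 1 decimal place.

31.1 ms

Sorted: 300, 305, 306, 315, 326, 331, 402, 462, 466 → median = 326
|x − 326| sorted: 0, 5, 11, 20, 21, 26, 76, 136, 140 → MAD = 21
Robust SD ≈ 1.4826 × 21 = 31.135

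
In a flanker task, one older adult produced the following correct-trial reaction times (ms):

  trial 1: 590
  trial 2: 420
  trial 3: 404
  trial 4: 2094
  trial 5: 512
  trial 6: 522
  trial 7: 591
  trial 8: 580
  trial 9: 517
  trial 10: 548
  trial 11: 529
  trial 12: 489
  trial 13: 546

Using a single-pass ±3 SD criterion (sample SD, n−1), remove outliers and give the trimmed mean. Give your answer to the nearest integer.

n = 13, ΣRT = 8342, M = 641.692
Σ(x−M)² = 2324534.77; s = √(2324534.77/12) = 440.126
Cutoffs: 641.692 ± 3·440.126 → [-678.7, 1962.1]
Outside: 2094 → excluded.
Retained (n=12): Σ = 6248, mean = 6248/12 = 520.667

521 ms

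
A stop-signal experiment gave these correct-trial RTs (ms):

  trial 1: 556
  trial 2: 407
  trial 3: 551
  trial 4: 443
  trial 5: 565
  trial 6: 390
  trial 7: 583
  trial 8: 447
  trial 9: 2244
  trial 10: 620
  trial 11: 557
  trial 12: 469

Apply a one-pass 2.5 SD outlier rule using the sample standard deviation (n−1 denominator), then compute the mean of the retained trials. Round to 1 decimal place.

508.0 ms

n = 12, ΣRT = 7832, M = 652.667
Σ(x−M)² = 2824118.67; s = √(2824118.67/11) = 506.693
Cutoffs: 652.667 ± 2.5·506.693 → [-614.1, 1919.4]
Outside: 2244 → excluded.
Retained (n=11): Σ = 5588, mean = 5588/11 = 508.000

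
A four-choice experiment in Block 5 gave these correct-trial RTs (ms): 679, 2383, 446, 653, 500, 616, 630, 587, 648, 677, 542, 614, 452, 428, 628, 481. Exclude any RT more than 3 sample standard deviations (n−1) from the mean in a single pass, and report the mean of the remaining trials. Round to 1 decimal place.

572.1 ms

n = 16, ΣRT = 10964, M = 685.250
Σ(x−M)² = 3185125.00; s = √(3185125.00/15) = 460.805
Cutoffs: 685.250 ± 3·460.805 → [-697.2, 2067.7]
Outside: 2383 → excluded.
Retained (n=15): Σ = 8581, mean = 8581/15 = 572.067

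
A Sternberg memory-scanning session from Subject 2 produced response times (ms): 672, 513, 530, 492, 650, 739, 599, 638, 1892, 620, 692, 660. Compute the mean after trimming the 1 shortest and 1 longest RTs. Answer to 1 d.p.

Sorted: 492, 513, 530, 599, 620, 638, 650, 660, 672, 692, 739, 1892
Drop lowest 1 (492) and highest 1 (1892)
Remaining (n=10): Σ = 6313, mean = 6313/10 = 631.300

631.3 ms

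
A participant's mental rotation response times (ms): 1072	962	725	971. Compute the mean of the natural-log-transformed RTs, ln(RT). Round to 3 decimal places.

ln(RT): 6.9773, 6.8690, 6.5862, 6.8783
Σ ln(RT) = 27.3108
Mean = 27.3108/4 = 6.82770

6.828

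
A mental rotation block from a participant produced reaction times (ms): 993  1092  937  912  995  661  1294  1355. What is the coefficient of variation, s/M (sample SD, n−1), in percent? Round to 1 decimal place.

n = 8, Σ = 8239, M = 1029.8750
Σ(x−M)² = 340492.875; s = √(340492.875/7) = 220.5489
CV = 220.5489 / 1029.8750 = 0.21415 = 21.415%

21.4%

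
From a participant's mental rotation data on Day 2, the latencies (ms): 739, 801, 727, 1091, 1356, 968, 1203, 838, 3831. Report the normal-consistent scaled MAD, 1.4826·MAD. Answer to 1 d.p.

Sorted: 727, 739, 801, 838, 968, 1091, 1203, 1356, 3831 → median = 968
|x − 968| sorted: 0, 123, 130, 167, 229, 235, 241, 388, 2863 → MAD = 229
Robust SD ≈ 1.4826 × 229 = 339.515

339.5 ms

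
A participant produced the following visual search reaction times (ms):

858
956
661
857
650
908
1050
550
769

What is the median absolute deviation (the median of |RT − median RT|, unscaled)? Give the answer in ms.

99 ms

Sorted: 550, 650, 661, 769, 857, 858, 908, 956, 1050 → median = 857
|x − 857|: 1, 99, 196, 0, 207, 51, 193, 307, 88
Sorted deviations: 0, 1, 51, 88, 99, 193, 196, 207, 307 → MAD = 99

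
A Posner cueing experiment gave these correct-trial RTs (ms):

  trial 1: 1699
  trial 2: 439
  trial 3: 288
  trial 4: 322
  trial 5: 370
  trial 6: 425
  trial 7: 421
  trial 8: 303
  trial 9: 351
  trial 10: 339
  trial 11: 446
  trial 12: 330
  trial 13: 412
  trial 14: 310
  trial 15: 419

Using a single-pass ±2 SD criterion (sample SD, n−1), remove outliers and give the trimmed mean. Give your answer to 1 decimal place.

369.6 ms

n = 15, ΣRT = 6874, M = 458.267
Σ(x−M)² = 1689742.93; s = √(1689742.93/14) = 347.413
Cutoffs: 458.267 ± 2·347.413 → [-236.6, 1153.1]
Outside: 1699 → excluded.
Retained (n=14): Σ = 5175, mean = 5175/14 = 369.643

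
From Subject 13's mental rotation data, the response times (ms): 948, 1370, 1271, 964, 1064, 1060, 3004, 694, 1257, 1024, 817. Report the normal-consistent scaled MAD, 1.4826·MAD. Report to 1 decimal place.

292.1 ms

Sorted: 694, 817, 948, 964, 1024, 1060, 1064, 1257, 1271, 1370, 3004 → median = 1060
|x − 1060| sorted: 0, 4, 36, 96, 112, 197, 211, 243, 310, 366, 1944 → MAD = 197
Robust SD ≈ 1.4826 × 197 = 292.072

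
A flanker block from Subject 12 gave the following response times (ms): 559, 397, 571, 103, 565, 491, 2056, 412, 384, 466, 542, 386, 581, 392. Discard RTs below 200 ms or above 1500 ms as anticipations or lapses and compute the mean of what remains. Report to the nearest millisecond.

479 ms

Excluded: 103, 2056
Retained (n=12): Σ = 5746
Mean = 5746/12 = 478.8333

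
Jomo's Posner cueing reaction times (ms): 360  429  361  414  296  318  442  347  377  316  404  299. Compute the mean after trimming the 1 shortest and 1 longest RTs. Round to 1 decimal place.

Sorted: 296, 299, 316, 318, 347, 360, 361, 377, 404, 414, 429, 442
Drop lowest 1 (296) and highest 1 (442)
Remaining (n=10): Σ = 3625, mean = 3625/10 = 362.500

362.5 ms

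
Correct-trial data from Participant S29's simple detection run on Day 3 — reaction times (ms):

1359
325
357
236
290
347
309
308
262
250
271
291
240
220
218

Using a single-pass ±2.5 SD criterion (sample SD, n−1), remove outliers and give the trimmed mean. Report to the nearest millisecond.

280 ms

n = 15, ΣRT = 5283, M = 352.200
Σ(x−M)² = 1112622.40; s = √(1112622.40/14) = 281.910
Cutoffs: 352.200 ± 2.5·281.910 → [-352.6, 1057.0]
Outside: 1359 → excluded.
Retained (n=14): Σ = 3924, mean = 3924/14 = 280.286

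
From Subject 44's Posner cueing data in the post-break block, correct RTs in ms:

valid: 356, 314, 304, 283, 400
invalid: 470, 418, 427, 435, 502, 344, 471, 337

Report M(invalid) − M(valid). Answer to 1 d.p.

M(valid) = 1657/5 = 331.400
M(invalid) = 3404/8 = 425.500
Difference = 425.500 − 331.400 = 94.100 ms

94.1 ms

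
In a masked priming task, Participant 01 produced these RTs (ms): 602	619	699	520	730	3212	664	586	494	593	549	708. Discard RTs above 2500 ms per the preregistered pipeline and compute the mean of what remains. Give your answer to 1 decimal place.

Excluded: 3212
Retained (n=11): Σ = 6764
Mean = 6764/11 = 614.9091

614.9 ms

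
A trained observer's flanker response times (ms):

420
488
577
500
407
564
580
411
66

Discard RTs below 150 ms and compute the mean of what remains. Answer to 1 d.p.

Excluded: 66
Retained (n=8): Σ = 3947
Mean = 3947/8 = 493.3750

493.4 ms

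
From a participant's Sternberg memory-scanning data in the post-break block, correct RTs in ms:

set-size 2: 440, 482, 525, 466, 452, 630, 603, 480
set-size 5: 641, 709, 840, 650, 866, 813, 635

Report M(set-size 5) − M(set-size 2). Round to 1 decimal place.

M(set-size 2) = 4078/8 = 509.750
M(set-size 5) = 5154/7 = 736.286
Difference = 736.286 − 509.750 = 226.536 ms

226.5 ms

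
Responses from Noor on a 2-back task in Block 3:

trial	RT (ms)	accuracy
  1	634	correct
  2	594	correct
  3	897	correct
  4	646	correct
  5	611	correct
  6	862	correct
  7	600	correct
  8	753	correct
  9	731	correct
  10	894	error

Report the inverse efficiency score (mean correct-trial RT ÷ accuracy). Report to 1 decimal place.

781.2 ms

Correct trials (n=9): 634, 594, 897, 646, 611, 862, 600, 753, 731
Mean correct RT = 6328/9 = 703.1111 ms
Proportion correct = 9/10
IES = 703.1111 / (9/10) = 781.235 ms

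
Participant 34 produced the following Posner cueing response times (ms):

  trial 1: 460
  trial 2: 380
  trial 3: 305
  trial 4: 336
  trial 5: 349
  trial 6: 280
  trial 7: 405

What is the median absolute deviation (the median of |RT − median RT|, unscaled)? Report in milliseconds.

Sorted: 280, 305, 336, 349, 380, 405, 460 → median = 349
|x − 349|: 111, 31, 44, 13, 0, 69, 56
Sorted deviations: 0, 13, 31, 44, 56, 69, 111 → MAD = 44

44 ms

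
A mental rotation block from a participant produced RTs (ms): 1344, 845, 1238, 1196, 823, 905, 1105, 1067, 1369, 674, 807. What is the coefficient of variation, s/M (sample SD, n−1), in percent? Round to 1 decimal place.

22.9%

n = 11, Σ = 11373, M = 1033.9091
Σ(x−M)² = 560326.909; s = √(560326.909/10) = 236.7123
CV = 236.7123 / 1033.9091 = 0.22895 = 22.895%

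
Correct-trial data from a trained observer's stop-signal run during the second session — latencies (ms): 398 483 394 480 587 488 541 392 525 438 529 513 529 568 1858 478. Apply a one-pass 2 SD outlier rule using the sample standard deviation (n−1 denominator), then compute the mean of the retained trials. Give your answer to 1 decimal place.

n = 16, ΣRT = 9201, M = 575.062
Σ(x−M)² = 1808828.94; s = √(1808828.94/15) = 347.259
Cutoffs: 575.062 ± 2·347.259 → [-119.5, 1269.6]
Outside: 1858 → excluded.
Retained (n=15): Σ = 7343, mean = 7343/15 = 489.533

489.5 ms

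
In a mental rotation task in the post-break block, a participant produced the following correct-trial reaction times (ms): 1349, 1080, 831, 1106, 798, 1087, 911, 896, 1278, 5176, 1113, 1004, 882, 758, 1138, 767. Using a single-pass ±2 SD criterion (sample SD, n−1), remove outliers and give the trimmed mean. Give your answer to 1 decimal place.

999.9 ms

n = 16, ΣRT = 20174, M = 1260.875
Σ(x−M)² = 16821081.75; s = √(16821081.75/15) = 1058.964
Cutoffs: 1260.875 ± 2·1058.964 → [-857.1, 3378.8]
Outside: 5176 → excluded.
Retained (n=15): Σ = 14998, mean = 14998/15 = 999.867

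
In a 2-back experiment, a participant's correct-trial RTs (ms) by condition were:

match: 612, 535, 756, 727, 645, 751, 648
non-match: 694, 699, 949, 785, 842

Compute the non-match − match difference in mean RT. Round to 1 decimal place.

126.1 ms

M(match) = 4674/7 = 667.714
M(non-match) = 3969/5 = 793.800
Difference = 793.800 − 667.714 = 126.086 ms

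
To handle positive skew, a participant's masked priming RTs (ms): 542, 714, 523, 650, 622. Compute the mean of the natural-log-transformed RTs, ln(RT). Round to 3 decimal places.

6.407

ln(RT): 6.2953, 6.5709, 6.2596, 6.4770, 6.4329
Σ ln(RT) = 32.0356
Mean = 32.0356/5 = 6.40713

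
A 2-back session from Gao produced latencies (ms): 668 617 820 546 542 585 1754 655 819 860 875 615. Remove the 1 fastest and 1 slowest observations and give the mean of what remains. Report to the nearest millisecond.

706 ms

Sorted: 542, 546, 585, 615, 617, 655, 668, 819, 820, 860, 875, 1754
Drop lowest 1 (542) and highest 1 (1754)
Remaining (n=10): Σ = 7060, mean = 7060/10 = 706.000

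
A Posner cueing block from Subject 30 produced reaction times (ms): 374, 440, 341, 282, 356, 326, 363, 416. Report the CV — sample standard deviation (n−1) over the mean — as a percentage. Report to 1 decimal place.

n = 8, Σ = 2898, M = 362.2500
Σ(x−M)² = 17317.500; s = √(17317.500/7) = 49.7386
CV = 49.7386 / 362.2500 = 0.13730 = 13.730%

13.7%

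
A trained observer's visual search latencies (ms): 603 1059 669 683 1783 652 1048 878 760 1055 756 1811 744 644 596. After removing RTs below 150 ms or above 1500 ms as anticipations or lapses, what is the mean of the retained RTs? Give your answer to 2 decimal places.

780.54 ms

Excluded: 1783, 1811
Retained (n=13): Σ = 10147
Mean = 10147/13 = 780.5385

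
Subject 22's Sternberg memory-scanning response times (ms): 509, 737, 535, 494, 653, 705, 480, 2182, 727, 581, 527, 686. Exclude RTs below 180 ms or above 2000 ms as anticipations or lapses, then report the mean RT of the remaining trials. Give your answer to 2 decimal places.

603.09 ms

Excluded: 2182
Retained (n=11): Σ = 6634
Mean = 6634/11 = 603.0909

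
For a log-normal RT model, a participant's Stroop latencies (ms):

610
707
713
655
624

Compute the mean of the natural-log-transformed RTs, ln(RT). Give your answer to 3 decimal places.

6.493

ln(RT): 6.4135, 6.5610, 6.5695, 6.4846, 6.4362
Σ ln(RT) = 32.4648
Mean = 32.4648/5 = 6.49295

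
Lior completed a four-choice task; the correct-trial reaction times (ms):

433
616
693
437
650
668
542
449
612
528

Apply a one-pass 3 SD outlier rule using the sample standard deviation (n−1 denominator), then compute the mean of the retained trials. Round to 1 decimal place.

562.8 ms

n = 10, ΣRT = 5628, M = 562.800
Σ(x−M)² = 88141.60; s = √(88141.60/9) = 98.962
Cutoffs: 562.800 ± 3·98.962 → [265.9, 859.7]
No RTs fall outside the cutoffs; all 10 retained. Mean = 5628/10 = 562.800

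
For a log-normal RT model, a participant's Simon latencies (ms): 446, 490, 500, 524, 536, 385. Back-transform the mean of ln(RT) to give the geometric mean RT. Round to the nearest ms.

ln(RT): 6.1003, 6.1944, 6.2146, 6.2615, 6.2841, 5.9532
Mean ln(RT) = 37.0082/6 = 6.16803
Geometric mean = exp(6.16803) = 477.25 ms

477 ms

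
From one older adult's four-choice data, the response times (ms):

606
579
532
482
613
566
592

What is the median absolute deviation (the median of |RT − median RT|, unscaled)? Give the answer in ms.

Sorted: 482, 532, 566, 579, 592, 606, 613 → median = 579
|x − 579|: 27, 0, 47, 97, 34, 13, 13
Sorted deviations: 0, 13, 13, 27, 34, 47, 97 → MAD = 27

27 ms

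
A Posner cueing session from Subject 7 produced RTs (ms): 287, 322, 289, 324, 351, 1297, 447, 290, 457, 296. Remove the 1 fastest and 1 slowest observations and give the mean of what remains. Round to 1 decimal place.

Sorted: 287, 289, 290, 296, 322, 324, 351, 447, 457, 1297
Drop lowest 1 (287) and highest 1 (1297)
Remaining (n=8): Σ = 2776, mean = 2776/8 = 347.000

347.0 ms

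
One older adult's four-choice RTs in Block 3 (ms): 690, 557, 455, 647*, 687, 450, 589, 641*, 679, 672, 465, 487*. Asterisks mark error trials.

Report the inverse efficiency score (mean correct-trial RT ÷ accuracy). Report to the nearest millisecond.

Correct trials (n=9): 690, 557, 455, 687, 450, 589, 679, 672, 465
Mean correct RT = 5244/9 = 582.6667 ms
Proportion correct = 9/12
IES = 582.6667 / (9/12) = 776.889 ms

777 ms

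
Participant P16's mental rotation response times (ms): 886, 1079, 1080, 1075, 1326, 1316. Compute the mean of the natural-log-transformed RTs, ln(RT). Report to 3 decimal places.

7.018

ln(RT): 6.7867, 6.9838, 6.9847, 6.9801, 7.1899, 7.1824
Σ ln(RT) = 42.1076
Mean = 42.1076/6 = 7.01793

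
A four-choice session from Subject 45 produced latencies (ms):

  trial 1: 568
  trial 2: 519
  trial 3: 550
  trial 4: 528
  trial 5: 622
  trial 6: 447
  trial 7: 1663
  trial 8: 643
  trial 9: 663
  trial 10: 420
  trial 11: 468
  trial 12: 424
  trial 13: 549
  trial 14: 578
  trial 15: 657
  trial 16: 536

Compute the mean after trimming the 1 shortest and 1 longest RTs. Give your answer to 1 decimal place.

553.7 ms

Sorted: 420, 424, 447, 468, 519, 528, 536, 549, 550, 568, 578, 622, 643, 657, 663, 1663
Drop lowest 1 (420) and highest 1 (1663)
Remaining (n=14): Σ = 7752, mean = 7752/14 = 553.714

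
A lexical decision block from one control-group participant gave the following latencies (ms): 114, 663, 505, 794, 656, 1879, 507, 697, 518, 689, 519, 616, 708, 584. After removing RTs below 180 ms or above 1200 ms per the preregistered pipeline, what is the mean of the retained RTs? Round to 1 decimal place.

Excluded: 114, 1879
Retained (n=12): Σ = 7456
Mean = 7456/12 = 621.3333

621.3 ms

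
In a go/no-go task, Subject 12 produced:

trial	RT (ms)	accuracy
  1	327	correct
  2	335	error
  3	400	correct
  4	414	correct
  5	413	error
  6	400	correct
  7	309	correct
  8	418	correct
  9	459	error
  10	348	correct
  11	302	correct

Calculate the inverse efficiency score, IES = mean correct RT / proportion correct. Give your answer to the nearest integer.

Correct trials (n=8): 327, 400, 414, 400, 309, 418, 348, 302
Mean correct RT = 2918/8 = 364.7500 ms
Proportion correct = 8/11
IES = 364.7500 / (8/11) = 501.531 ms

502 ms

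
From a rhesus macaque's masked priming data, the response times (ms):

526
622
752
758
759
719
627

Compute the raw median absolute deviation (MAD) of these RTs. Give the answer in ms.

Sorted: 526, 622, 627, 719, 752, 758, 759 → median = 719
|x − 719|: 193, 97, 33, 39, 40, 0, 92
Sorted deviations: 0, 33, 39, 40, 92, 97, 193 → MAD = 40

40 ms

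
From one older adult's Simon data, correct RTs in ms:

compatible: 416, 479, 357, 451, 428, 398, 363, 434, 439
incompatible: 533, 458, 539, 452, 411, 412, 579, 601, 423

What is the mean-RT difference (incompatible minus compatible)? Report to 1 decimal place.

71.4 ms

M(compatible) = 3765/9 = 418.333
M(incompatible) = 4408/9 = 489.778
Difference = 489.778 − 418.333 = 71.444 ms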